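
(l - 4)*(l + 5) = l^2 + l - 20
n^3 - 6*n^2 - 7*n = n*(n - 7)*(n + 1)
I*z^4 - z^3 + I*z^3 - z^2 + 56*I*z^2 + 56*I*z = z*(z - 7*I)*(z + 8*I)*(I*z + I)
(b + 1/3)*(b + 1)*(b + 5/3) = b^3 + 3*b^2 + 23*b/9 + 5/9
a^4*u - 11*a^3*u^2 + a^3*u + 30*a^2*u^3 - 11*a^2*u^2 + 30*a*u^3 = a*(a - 6*u)*(a - 5*u)*(a*u + u)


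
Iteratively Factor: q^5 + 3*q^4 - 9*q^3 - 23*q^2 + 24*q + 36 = (q + 3)*(q^4 - 9*q^2 + 4*q + 12) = (q - 2)*(q + 3)*(q^3 + 2*q^2 - 5*q - 6) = (q - 2)^2*(q + 3)*(q^2 + 4*q + 3) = (q - 2)^2*(q + 1)*(q + 3)*(q + 3)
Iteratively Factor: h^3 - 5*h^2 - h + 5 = (h - 5)*(h^2 - 1) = (h - 5)*(h - 1)*(h + 1)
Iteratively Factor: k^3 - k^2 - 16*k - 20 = (k + 2)*(k^2 - 3*k - 10) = (k + 2)^2*(k - 5)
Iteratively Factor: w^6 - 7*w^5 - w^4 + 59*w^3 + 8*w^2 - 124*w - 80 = (w + 1)*(w^5 - 8*w^4 + 7*w^3 + 52*w^2 - 44*w - 80) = (w - 2)*(w + 1)*(w^4 - 6*w^3 - 5*w^2 + 42*w + 40) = (w - 5)*(w - 2)*(w + 1)*(w^3 - w^2 - 10*w - 8) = (w - 5)*(w - 2)*(w + 1)^2*(w^2 - 2*w - 8) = (w - 5)*(w - 4)*(w - 2)*(w + 1)^2*(w + 2)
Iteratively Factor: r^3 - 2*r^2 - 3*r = (r - 3)*(r^2 + r) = (r - 3)*(r + 1)*(r)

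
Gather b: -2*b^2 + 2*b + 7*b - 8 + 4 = -2*b^2 + 9*b - 4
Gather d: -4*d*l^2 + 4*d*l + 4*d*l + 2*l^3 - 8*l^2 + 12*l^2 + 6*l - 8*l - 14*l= d*(-4*l^2 + 8*l) + 2*l^3 + 4*l^2 - 16*l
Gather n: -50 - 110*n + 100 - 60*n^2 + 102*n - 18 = -60*n^2 - 8*n + 32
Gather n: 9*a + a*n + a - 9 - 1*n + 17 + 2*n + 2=10*a + n*(a + 1) + 10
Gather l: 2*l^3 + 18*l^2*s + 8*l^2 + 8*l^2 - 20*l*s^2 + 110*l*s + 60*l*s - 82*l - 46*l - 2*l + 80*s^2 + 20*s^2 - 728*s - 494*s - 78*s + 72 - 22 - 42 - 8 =2*l^3 + l^2*(18*s + 16) + l*(-20*s^2 + 170*s - 130) + 100*s^2 - 1300*s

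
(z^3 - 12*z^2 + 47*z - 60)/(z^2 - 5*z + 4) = (z^2 - 8*z + 15)/(z - 1)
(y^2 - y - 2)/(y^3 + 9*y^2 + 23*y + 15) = (y - 2)/(y^2 + 8*y + 15)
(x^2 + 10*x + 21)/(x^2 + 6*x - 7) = (x + 3)/(x - 1)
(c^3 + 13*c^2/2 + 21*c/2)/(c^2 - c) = (2*c^2 + 13*c + 21)/(2*(c - 1))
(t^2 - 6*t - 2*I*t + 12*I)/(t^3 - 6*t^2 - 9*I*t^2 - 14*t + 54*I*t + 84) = 1/(t - 7*I)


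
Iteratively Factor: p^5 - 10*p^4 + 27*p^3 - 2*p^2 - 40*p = (p - 4)*(p^4 - 6*p^3 + 3*p^2 + 10*p) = (p - 4)*(p + 1)*(p^3 - 7*p^2 + 10*p) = (p - 4)*(p - 2)*(p + 1)*(p^2 - 5*p) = (p - 5)*(p - 4)*(p - 2)*(p + 1)*(p)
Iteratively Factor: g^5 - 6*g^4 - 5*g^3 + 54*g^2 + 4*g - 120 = (g - 5)*(g^4 - g^3 - 10*g^2 + 4*g + 24) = (g - 5)*(g + 2)*(g^3 - 3*g^2 - 4*g + 12) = (g - 5)*(g - 3)*(g + 2)*(g^2 - 4) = (g - 5)*(g - 3)*(g + 2)^2*(g - 2)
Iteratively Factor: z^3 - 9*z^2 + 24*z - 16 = (z - 4)*(z^2 - 5*z + 4) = (z - 4)*(z - 1)*(z - 4)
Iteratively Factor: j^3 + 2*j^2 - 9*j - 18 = (j + 2)*(j^2 - 9) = (j + 2)*(j + 3)*(j - 3)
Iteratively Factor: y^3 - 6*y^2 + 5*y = (y - 5)*(y^2 - y) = (y - 5)*(y - 1)*(y)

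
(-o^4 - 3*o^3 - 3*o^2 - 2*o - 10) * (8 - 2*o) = 2*o^5 - 2*o^4 - 18*o^3 - 20*o^2 + 4*o - 80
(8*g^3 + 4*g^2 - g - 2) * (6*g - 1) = 48*g^4 + 16*g^3 - 10*g^2 - 11*g + 2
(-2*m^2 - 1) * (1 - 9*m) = 18*m^3 - 2*m^2 + 9*m - 1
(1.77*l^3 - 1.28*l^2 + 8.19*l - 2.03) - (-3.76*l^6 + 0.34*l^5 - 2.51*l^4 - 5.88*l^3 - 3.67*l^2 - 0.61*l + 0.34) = 3.76*l^6 - 0.34*l^5 + 2.51*l^4 + 7.65*l^3 + 2.39*l^2 + 8.8*l - 2.37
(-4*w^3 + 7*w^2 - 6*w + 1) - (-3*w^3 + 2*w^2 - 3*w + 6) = -w^3 + 5*w^2 - 3*w - 5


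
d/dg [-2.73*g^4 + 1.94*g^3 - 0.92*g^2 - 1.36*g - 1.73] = -10.92*g^3 + 5.82*g^2 - 1.84*g - 1.36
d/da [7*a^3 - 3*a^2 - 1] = 3*a*(7*a - 2)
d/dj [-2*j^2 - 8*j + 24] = -4*j - 8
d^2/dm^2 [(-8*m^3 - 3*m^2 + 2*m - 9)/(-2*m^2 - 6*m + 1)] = 2*(260*m^3 - 18*m^2 + 336*m + 333)/(8*m^6 + 72*m^5 + 204*m^4 + 144*m^3 - 102*m^2 + 18*m - 1)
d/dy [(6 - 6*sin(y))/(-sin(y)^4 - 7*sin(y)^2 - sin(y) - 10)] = 6*(-3*(1 - cos(y)^2)^2 + 17*sin(y) - sin(3*y) + 7*cos(y)^2 + 4)*cos(y)/((1 - cos(y)^2)^2 + sin(y) - 7*cos(y)^2 + 17)^2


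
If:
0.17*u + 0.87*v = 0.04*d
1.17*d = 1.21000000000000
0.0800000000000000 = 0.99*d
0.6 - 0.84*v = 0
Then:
No Solution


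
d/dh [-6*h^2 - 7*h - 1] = -12*h - 7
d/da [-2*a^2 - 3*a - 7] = -4*a - 3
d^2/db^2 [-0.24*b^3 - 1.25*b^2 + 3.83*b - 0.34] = -1.44*b - 2.5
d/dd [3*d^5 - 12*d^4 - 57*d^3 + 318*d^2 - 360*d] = 15*d^4 - 48*d^3 - 171*d^2 + 636*d - 360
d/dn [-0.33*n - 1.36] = -0.330000000000000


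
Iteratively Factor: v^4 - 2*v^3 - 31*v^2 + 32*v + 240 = (v + 4)*(v^3 - 6*v^2 - 7*v + 60) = (v - 5)*(v + 4)*(v^2 - v - 12) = (v - 5)*(v + 3)*(v + 4)*(v - 4)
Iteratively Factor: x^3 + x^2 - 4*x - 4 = (x + 1)*(x^2 - 4) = (x + 1)*(x + 2)*(x - 2)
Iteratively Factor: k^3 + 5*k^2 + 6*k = (k + 3)*(k^2 + 2*k) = k*(k + 3)*(k + 2)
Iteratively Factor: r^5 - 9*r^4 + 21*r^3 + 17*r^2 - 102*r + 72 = (r + 2)*(r^4 - 11*r^3 + 43*r^2 - 69*r + 36) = (r - 3)*(r + 2)*(r^3 - 8*r^2 + 19*r - 12) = (r - 3)*(r - 1)*(r + 2)*(r^2 - 7*r + 12) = (r - 3)^2*(r - 1)*(r + 2)*(r - 4)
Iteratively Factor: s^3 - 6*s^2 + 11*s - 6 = (s - 1)*(s^2 - 5*s + 6) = (s - 3)*(s - 1)*(s - 2)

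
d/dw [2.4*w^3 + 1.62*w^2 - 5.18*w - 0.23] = 7.2*w^2 + 3.24*w - 5.18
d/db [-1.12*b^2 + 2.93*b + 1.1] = 2.93 - 2.24*b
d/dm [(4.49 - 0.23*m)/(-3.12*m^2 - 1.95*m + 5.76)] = (-0.7176*m^2 + 28.0176*m + 7.4307)/(9.7344*m^4 + 12.168*m^3 - 32.1399*m^2 - 22.464*m + 33.1776)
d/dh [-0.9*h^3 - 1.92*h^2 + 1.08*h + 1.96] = -2.7*h^2 - 3.84*h + 1.08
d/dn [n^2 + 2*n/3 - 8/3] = 2*n + 2/3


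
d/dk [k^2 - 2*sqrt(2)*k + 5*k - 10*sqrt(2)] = 2*k - 2*sqrt(2) + 5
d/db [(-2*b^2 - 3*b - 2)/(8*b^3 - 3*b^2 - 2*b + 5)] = (16*b^4 + 48*b^3 + 43*b^2 - 32*b - 19)/(64*b^6 - 48*b^5 - 23*b^4 + 92*b^3 - 26*b^2 - 20*b + 25)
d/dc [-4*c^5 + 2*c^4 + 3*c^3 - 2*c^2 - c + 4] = -20*c^4 + 8*c^3 + 9*c^2 - 4*c - 1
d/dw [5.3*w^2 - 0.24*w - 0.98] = 10.6*w - 0.24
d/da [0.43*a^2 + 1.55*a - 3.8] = 0.86*a + 1.55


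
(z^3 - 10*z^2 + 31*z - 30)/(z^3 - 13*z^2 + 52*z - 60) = (z - 3)/(z - 6)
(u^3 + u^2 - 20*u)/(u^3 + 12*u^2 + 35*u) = (u - 4)/(u + 7)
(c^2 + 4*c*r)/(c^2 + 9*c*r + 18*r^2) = c*(c + 4*r)/(c^2 + 9*c*r + 18*r^2)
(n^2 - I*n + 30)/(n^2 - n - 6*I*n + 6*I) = (n + 5*I)/(n - 1)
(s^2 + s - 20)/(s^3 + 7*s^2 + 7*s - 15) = (s - 4)/(s^2 + 2*s - 3)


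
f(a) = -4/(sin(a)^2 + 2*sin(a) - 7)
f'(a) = -4*(-2*sin(a)*cos(a) - 2*cos(a))/(sin(a)^2 + 2*sin(a) - 7)^2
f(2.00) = 0.92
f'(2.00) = -0.34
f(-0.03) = 0.57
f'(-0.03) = 0.16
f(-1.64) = 0.50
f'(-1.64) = -0.00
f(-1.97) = 0.50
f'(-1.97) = -0.00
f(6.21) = 0.56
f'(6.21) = 0.15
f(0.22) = 0.61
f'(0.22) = 0.22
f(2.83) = 0.64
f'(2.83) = -0.25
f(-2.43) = 0.51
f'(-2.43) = -0.03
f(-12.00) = 0.71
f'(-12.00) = 0.33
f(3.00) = 0.60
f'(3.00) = -0.20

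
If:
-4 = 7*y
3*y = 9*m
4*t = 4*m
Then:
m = -4/21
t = -4/21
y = -4/7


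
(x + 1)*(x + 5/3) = x^2 + 8*x/3 + 5/3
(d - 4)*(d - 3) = d^2 - 7*d + 12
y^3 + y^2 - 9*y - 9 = (y - 3)*(y + 1)*(y + 3)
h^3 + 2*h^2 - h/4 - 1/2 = (h - 1/2)*(h + 1/2)*(h + 2)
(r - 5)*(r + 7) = r^2 + 2*r - 35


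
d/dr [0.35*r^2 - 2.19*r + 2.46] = 0.7*r - 2.19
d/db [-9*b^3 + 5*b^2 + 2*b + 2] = -27*b^2 + 10*b + 2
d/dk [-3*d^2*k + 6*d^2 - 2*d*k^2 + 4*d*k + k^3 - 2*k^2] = -3*d^2 - 4*d*k + 4*d + 3*k^2 - 4*k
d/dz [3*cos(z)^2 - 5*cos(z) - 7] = (5 - 6*cos(z))*sin(z)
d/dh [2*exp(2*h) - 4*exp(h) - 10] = 4*(exp(h) - 1)*exp(h)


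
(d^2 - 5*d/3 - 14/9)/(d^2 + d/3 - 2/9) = (3*d - 7)/(3*d - 1)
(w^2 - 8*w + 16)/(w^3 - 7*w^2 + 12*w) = (w - 4)/(w*(w - 3))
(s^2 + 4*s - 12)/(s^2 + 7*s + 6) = (s - 2)/(s + 1)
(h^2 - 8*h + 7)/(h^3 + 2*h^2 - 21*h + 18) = (h - 7)/(h^2 + 3*h - 18)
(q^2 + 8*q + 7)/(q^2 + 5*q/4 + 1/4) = 4*(q + 7)/(4*q + 1)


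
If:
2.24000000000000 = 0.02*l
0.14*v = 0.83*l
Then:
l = 112.00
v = 664.00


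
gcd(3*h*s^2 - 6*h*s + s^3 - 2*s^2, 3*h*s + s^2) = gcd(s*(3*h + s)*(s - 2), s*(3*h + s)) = 3*h*s + s^2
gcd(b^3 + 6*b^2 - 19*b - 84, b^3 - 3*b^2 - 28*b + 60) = 1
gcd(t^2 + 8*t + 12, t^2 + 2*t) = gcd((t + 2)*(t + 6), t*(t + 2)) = t + 2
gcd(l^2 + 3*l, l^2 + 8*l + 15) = l + 3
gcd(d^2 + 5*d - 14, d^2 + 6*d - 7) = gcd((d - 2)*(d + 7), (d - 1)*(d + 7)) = d + 7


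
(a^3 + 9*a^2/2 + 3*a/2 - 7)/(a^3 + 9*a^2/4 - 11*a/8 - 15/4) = 4*(2*a^2 + 5*a - 7)/(8*a^2 + 2*a - 15)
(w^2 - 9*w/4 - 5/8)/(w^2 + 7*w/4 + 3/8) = (2*w - 5)/(2*w + 3)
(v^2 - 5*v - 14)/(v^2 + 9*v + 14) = (v - 7)/(v + 7)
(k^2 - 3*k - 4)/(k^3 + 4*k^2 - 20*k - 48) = (k + 1)/(k^2 + 8*k + 12)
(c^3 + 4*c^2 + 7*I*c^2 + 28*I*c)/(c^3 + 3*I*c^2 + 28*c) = (c + 4)/(c - 4*I)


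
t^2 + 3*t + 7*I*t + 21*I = (t + 3)*(t + 7*I)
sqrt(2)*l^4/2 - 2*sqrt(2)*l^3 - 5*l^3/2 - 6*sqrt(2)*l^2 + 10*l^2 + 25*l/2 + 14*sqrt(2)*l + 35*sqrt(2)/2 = (l - 5)*(l + 1)*(l - 7*sqrt(2)/2)*(sqrt(2)*l/2 + 1)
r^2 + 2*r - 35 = (r - 5)*(r + 7)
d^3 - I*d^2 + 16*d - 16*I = (d - 4*I)*(d - I)*(d + 4*I)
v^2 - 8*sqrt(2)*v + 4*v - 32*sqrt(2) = (v + 4)*(v - 8*sqrt(2))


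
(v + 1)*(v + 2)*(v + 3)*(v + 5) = v^4 + 11*v^3 + 41*v^2 + 61*v + 30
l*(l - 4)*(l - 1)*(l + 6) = l^4 + l^3 - 26*l^2 + 24*l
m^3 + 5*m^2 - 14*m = m*(m - 2)*(m + 7)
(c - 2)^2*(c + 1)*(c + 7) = c^4 + 4*c^3 - 21*c^2 + 4*c + 28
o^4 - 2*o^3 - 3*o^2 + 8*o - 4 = (o - 2)*(o - 1)^2*(o + 2)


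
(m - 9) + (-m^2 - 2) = -m^2 + m - 11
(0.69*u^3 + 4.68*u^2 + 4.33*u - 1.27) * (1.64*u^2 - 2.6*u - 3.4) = 1.1316*u^5 + 5.8812*u^4 - 7.4128*u^3 - 29.2528*u^2 - 11.42*u + 4.318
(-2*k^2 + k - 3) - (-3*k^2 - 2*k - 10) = k^2 + 3*k + 7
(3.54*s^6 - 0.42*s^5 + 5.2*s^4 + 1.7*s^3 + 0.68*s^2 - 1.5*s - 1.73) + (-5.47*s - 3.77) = 3.54*s^6 - 0.42*s^5 + 5.2*s^4 + 1.7*s^3 + 0.68*s^2 - 6.97*s - 5.5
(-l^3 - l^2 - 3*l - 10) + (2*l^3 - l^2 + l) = l^3 - 2*l^2 - 2*l - 10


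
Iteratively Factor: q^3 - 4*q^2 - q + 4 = (q - 4)*(q^2 - 1) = (q - 4)*(q + 1)*(q - 1)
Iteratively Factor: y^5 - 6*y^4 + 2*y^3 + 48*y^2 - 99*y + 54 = (y - 2)*(y^4 - 4*y^3 - 6*y^2 + 36*y - 27) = (y - 2)*(y + 3)*(y^3 - 7*y^2 + 15*y - 9) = (y - 2)*(y - 1)*(y + 3)*(y^2 - 6*y + 9) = (y - 3)*(y - 2)*(y - 1)*(y + 3)*(y - 3)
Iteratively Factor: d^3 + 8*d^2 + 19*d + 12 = (d + 4)*(d^2 + 4*d + 3) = (d + 1)*(d + 4)*(d + 3)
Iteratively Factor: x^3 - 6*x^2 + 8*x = (x - 4)*(x^2 - 2*x) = x*(x - 4)*(x - 2)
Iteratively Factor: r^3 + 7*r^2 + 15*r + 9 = (r + 1)*(r^2 + 6*r + 9) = (r + 1)*(r + 3)*(r + 3)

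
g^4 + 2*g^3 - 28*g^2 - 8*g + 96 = (g - 4)*(g - 2)*(g + 2)*(g + 6)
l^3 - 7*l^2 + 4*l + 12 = (l - 6)*(l - 2)*(l + 1)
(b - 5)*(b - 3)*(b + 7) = b^3 - b^2 - 41*b + 105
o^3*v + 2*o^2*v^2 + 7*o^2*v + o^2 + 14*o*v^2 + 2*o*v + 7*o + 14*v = (o + 7)*(o + 2*v)*(o*v + 1)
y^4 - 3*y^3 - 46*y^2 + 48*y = y*(y - 8)*(y - 1)*(y + 6)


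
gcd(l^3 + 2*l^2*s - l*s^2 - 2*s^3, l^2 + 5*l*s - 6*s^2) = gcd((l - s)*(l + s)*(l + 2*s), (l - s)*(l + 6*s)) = -l + s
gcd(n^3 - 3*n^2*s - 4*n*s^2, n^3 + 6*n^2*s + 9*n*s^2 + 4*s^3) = n + s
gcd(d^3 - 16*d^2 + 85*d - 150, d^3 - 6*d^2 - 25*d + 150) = d^2 - 11*d + 30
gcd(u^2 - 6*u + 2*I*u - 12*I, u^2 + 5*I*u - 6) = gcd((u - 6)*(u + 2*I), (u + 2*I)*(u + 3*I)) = u + 2*I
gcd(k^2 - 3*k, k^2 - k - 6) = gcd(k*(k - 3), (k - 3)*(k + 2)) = k - 3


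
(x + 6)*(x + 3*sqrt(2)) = x^2 + 3*sqrt(2)*x + 6*x + 18*sqrt(2)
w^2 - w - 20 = (w - 5)*(w + 4)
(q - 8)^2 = q^2 - 16*q + 64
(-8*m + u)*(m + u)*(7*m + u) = -56*m^3 - 57*m^2*u + u^3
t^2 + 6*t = t*(t + 6)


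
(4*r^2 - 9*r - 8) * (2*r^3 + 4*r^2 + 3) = 8*r^5 - 2*r^4 - 52*r^3 - 20*r^2 - 27*r - 24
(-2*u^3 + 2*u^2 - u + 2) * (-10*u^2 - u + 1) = 20*u^5 - 18*u^4 + 6*u^3 - 17*u^2 - 3*u + 2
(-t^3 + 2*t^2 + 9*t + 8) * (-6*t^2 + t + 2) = 6*t^5 - 13*t^4 - 54*t^3 - 35*t^2 + 26*t + 16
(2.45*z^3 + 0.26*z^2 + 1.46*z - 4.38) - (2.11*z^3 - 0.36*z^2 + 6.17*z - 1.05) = 0.34*z^3 + 0.62*z^2 - 4.71*z - 3.33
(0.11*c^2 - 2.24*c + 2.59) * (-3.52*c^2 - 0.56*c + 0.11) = -0.3872*c^4 + 7.8232*c^3 - 7.8503*c^2 - 1.6968*c + 0.2849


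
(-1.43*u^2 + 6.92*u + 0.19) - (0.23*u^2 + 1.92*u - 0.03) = -1.66*u^2 + 5.0*u + 0.22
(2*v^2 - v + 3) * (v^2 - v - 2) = 2*v^4 - 3*v^3 - v - 6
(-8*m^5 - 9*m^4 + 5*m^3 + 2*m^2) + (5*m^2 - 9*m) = -8*m^5 - 9*m^4 + 5*m^3 + 7*m^2 - 9*m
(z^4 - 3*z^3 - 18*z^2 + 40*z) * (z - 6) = z^5 - 9*z^4 + 148*z^2 - 240*z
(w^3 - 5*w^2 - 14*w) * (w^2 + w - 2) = w^5 - 4*w^4 - 21*w^3 - 4*w^2 + 28*w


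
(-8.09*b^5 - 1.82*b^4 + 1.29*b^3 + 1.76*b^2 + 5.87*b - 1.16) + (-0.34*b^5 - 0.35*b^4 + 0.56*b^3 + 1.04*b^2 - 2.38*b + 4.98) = -8.43*b^5 - 2.17*b^4 + 1.85*b^3 + 2.8*b^2 + 3.49*b + 3.82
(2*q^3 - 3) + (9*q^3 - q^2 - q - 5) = 11*q^3 - q^2 - q - 8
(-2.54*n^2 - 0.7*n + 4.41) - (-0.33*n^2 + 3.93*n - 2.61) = -2.21*n^2 - 4.63*n + 7.02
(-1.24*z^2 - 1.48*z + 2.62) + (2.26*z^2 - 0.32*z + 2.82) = 1.02*z^2 - 1.8*z + 5.44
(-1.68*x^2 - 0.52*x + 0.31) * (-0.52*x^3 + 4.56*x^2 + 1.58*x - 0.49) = 0.8736*x^5 - 7.3904*x^4 - 5.1868*x^3 + 1.4152*x^2 + 0.7446*x - 0.1519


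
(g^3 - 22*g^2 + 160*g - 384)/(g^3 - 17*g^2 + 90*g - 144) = (g - 8)/(g - 3)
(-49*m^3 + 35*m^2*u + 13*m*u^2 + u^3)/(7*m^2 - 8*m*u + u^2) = (49*m^2 + 14*m*u + u^2)/(-7*m + u)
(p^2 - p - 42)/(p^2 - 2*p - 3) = (-p^2 + p + 42)/(-p^2 + 2*p + 3)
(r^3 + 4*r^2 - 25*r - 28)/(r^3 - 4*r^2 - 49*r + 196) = (r + 1)/(r - 7)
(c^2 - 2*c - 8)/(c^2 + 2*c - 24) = (c + 2)/(c + 6)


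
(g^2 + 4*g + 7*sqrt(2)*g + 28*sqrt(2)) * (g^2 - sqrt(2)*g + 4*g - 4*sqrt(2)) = g^4 + 8*g^3 + 6*sqrt(2)*g^3 + 2*g^2 + 48*sqrt(2)*g^2 - 112*g + 96*sqrt(2)*g - 224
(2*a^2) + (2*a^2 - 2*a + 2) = 4*a^2 - 2*a + 2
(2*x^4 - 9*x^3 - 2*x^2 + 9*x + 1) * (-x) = -2*x^5 + 9*x^4 + 2*x^3 - 9*x^2 - x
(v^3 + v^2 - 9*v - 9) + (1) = v^3 + v^2 - 9*v - 8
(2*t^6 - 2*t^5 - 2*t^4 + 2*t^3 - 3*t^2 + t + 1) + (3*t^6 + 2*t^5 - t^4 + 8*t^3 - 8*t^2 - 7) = 5*t^6 - 3*t^4 + 10*t^3 - 11*t^2 + t - 6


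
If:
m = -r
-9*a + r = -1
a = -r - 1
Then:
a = 0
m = 1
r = -1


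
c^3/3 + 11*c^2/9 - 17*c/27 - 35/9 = (c/3 + 1)*(c - 5/3)*(c + 7/3)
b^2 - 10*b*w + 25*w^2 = (b - 5*w)^2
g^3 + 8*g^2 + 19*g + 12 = (g + 1)*(g + 3)*(g + 4)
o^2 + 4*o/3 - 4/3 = (o - 2/3)*(o + 2)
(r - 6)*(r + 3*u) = r^2 + 3*r*u - 6*r - 18*u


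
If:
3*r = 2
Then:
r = 2/3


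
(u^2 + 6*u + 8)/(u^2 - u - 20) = (u + 2)/(u - 5)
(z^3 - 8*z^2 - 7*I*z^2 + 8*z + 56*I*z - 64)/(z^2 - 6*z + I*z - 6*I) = (z^2 - 8*z*(1 + I) + 64*I)/(z - 6)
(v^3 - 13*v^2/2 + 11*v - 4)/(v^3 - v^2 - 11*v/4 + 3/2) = 2*(v - 4)/(2*v + 3)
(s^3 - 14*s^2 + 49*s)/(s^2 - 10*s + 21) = s*(s - 7)/(s - 3)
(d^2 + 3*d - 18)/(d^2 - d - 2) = (-d^2 - 3*d + 18)/(-d^2 + d + 2)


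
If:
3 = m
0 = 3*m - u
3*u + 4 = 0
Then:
No Solution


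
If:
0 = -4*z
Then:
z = 0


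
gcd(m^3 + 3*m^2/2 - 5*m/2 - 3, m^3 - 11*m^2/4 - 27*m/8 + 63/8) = m - 3/2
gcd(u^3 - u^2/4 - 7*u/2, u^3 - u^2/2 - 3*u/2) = u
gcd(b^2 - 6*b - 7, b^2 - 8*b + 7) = b - 7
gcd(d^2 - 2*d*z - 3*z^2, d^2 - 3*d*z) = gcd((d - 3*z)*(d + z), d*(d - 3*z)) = -d + 3*z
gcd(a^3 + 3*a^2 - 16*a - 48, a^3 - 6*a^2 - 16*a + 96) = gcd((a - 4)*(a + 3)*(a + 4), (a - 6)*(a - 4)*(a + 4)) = a^2 - 16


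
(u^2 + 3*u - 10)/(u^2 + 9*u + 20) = (u - 2)/(u + 4)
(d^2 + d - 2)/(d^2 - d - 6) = (d - 1)/(d - 3)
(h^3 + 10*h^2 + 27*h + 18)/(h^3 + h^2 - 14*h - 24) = (h^2 + 7*h + 6)/(h^2 - 2*h - 8)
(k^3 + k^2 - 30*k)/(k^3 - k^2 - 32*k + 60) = k/(k - 2)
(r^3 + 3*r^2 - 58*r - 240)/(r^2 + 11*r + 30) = r - 8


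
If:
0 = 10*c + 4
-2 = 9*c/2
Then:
No Solution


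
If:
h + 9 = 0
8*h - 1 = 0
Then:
No Solution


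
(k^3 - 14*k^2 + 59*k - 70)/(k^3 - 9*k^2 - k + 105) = (k - 2)/(k + 3)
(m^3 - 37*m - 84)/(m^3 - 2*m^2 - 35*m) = (m^2 + 7*m + 12)/(m*(m + 5))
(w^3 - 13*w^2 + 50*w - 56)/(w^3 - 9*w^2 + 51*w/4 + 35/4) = 4*(w^2 - 6*w + 8)/(4*w^2 - 8*w - 5)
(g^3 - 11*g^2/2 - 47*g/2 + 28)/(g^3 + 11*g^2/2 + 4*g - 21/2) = (g - 8)/(g + 3)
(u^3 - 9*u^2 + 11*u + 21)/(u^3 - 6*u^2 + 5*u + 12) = (u - 7)/(u - 4)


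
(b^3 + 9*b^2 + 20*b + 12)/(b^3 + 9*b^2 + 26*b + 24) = (b^2 + 7*b + 6)/(b^2 + 7*b + 12)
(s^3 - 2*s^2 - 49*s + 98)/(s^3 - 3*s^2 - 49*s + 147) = (s - 2)/(s - 3)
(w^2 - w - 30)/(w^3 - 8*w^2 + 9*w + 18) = (w + 5)/(w^2 - 2*w - 3)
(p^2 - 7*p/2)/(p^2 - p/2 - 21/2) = p/(p + 3)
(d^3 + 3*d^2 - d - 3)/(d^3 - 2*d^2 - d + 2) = (d + 3)/(d - 2)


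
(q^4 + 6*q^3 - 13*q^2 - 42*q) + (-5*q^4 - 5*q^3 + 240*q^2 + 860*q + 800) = -4*q^4 + q^3 + 227*q^2 + 818*q + 800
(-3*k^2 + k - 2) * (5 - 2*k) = 6*k^3 - 17*k^2 + 9*k - 10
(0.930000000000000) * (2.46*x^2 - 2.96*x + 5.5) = 2.2878*x^2 - 2.7528*x + 5.115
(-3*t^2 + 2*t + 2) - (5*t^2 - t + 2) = -8*t^2 + 3*t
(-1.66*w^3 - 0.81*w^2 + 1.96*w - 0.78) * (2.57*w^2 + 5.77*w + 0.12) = -4.2662*w^5 - 11.6599*w^4 + 0.164299999999999*w^3 + 9.2074*w^2 - 4.2654*w - 0.0936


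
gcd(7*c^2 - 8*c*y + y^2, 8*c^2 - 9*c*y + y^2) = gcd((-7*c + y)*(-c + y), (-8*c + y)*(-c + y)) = -c + y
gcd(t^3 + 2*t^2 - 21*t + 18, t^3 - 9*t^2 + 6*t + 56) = 1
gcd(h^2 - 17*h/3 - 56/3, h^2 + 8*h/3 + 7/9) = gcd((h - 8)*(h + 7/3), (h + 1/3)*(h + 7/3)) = h + 7/3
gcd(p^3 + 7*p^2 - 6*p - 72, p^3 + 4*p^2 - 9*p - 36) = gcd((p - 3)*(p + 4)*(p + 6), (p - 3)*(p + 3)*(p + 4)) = p^2 + p - 12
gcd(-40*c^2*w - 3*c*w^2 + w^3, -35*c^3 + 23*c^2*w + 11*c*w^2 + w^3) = 5*c + w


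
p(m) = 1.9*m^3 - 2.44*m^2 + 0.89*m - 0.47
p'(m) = 5.7*m^2 - 4.88*m + 0.89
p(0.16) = -0.38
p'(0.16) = 0.26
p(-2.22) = -35.26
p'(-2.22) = 39.82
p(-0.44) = -1.50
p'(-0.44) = 4.14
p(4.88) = 166.57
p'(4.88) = 112.82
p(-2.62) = -53.72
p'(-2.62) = 52.80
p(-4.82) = -274.21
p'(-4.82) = 156.84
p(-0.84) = -4.07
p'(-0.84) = 9.01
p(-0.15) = -0.66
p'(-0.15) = 1.75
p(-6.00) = -504.05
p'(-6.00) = 235.37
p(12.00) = 2942.05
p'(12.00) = 763.13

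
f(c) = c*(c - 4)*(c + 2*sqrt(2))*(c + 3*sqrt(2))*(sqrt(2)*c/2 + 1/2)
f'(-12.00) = 51521.91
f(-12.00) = -109081.02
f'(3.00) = 28.97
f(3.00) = -331.96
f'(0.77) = -100.44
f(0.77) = -46.86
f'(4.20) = 986.28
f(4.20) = 172.95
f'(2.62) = -91.24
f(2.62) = -318.05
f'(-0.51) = 9.96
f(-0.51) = 2.77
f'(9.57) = 35450.22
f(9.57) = 66338.60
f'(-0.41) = 4.84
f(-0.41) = 3.52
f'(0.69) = -92.02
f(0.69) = -39.16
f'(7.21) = 11372.40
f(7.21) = 14895.78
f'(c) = sqrt(2)*c*(c - 4)*(c + 2*sqrt(2))*(c + 3*sqrt(2))/2 + c*(c - 4)*(c + 2*sqrt(2))*(sqrt(2)*c/2 + 1/2) + c*(c - 4)*(c + 3*sqrt(2))*(sqrt(2)*c/2 + 1/2) + c*(c + 2*sqrt(2))*(c + 3*sqrt(2))*(sqrt(2)*c/2 + 1/2) + (c - 4)*(c + 2*sqrt(2))*(c + 3*sqrt(2))*(sqrt(2)*c/2 + 1/2) = 5*sqrt(2)*c^4/2 - 8*sqrt(2)*c^3 + 22*c^3 - 66*c^2 + 51*sqrt(2)*c^2/2 - 68*sqrt(2)*c + 12*c - 24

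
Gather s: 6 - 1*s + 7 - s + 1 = 14 - 2*s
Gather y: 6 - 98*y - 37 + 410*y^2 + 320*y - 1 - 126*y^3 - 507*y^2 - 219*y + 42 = -126*y^3 - 97*y^2 + 3*y + 10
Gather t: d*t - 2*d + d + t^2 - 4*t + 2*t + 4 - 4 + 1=-d + t^2 + t*(d - 2) + 1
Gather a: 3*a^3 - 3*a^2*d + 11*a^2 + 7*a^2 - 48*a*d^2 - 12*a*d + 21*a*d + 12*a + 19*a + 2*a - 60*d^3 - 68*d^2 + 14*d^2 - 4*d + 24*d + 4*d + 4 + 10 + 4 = 3*a^3 + a^2*(18 - 3*d) + a*(-48*d^2 + 9*d + 33) - 60*d^3 - 54*d^2 + 24*d + 18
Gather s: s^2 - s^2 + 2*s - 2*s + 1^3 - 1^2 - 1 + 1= 0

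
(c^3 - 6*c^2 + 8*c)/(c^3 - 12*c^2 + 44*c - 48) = c/(c - 6)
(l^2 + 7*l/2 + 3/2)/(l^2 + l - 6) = (l + 1/2)/(l - 2)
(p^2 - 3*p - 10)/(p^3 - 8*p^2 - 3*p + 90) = (p + 2)/(p^2 - 3*p - 18)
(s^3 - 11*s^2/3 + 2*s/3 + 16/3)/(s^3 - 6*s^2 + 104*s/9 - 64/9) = 3*(s + 1)/(3*s - 4)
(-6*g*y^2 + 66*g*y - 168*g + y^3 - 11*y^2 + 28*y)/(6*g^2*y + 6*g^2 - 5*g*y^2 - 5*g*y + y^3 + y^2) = (-6*g*y^2 + 66*g*y - 168*g + y^3 - 11*y^2 + 28*y)/(6*g^2*y + 6*g^2 - 5*g*y^2 - 5*g*y + y^3 + y^2)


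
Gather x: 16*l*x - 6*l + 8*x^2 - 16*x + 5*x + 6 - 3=-6*l + 8*x^2 + x*(16*l - 11) + 3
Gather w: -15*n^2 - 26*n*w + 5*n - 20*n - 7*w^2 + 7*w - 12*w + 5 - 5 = -15*n^2 - 15*n - 7*w^2 + w*(-26*n - 5)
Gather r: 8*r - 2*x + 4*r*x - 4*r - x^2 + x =r*(4*x + 4) - x^2 - x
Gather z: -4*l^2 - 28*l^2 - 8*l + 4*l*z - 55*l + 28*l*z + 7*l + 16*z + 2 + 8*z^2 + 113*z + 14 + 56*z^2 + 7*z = -32*l^2 - 56*l + 64*z^2 + z*(32*l + 136) + 16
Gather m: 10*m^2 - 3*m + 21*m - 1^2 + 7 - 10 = 10*m^2 + 18*m - 4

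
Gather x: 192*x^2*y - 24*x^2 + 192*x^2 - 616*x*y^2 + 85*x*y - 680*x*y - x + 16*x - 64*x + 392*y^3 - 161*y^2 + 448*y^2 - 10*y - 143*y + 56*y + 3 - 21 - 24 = x^2*(192*y + 168) + x*(-616*y^2 - 595*y - 49) + 392*y^3 + 287*y^2 - 97*y - 42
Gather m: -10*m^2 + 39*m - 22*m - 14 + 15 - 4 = -10*m^2 + 17*m - 3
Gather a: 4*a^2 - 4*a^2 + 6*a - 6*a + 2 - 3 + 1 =0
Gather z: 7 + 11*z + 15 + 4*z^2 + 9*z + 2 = 4*z^2 + 20*z + 24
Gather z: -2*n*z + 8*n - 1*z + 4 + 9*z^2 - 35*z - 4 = 8*n + 9*z^2 + z*(-2*n - 36)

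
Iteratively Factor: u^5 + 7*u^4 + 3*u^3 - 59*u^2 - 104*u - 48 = (u - 3)*(u^4 + 10*u^3 + 33*u^2 + 40*u + 16) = (u - 3)*(u + 4)*(u^3 + 6*u^2 + 9*u + 4) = (u - 3)*(u + 1)*(u + 4)*(u^2 + 5*u + 4) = (u - 3)*(u + 1)*(u + 4)^2*(u + 1)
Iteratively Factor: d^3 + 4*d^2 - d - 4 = (d + 4)*(d^2 - 1) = (d + 1)*(d + 4)*(d - 1)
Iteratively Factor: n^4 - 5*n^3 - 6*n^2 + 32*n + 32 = (n + 2)*(n^3 - 7*n^2 + 8*n + 16) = (n - 4)*(n + 2)*(n^2 - 3*n - 4) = (n - 4)*(n + 1)*(n + 2)*(n - 4)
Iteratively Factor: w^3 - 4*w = (w + 2)*(w^2 - 2*w) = w*(w + 2)*(w - 2)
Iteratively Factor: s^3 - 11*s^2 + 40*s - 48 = (s - 3)*(s^2 - 8*s + 16) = (s - 4)*(s - 3)*(s - 4)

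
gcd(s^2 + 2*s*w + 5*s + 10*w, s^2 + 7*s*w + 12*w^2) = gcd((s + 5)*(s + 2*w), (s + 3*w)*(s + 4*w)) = 1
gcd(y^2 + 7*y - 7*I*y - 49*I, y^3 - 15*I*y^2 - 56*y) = y - 7*I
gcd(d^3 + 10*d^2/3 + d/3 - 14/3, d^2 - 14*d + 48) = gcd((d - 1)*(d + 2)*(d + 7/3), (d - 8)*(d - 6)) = 1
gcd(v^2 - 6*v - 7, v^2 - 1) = v + 1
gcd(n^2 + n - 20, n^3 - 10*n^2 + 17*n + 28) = n - 4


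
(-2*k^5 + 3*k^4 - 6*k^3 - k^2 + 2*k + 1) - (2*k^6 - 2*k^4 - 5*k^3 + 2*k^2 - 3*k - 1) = -2*k^6 - 2*k^5 + 5*k^4 - k^3 - 3*k^2 + 5*k + 2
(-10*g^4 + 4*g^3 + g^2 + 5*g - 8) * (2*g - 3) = -20*g^5 + 38*g^4 - 10*g^3 + 7*g^2 - 31*g + 24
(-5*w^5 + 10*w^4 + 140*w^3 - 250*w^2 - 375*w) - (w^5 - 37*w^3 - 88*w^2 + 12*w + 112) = -6*w^5 + 10*w^4 + 177*w^3 - 162*w^2 - 387*w - 112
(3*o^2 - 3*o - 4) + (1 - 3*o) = 3*o^2 - 6*o - 3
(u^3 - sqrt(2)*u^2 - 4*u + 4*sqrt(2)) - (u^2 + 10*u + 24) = u^3 - sqrt(2)*u^2 - u^2 - 14*u - 24 + 4*sqrt(2)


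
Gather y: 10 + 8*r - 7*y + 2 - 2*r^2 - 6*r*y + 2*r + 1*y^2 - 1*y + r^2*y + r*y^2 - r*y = -2*r^2 + 10*r + y^2*(r + 1) + y*(r^2 - 7*r - 8) + 12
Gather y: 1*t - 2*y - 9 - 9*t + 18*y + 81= -8*t + 16*y + 72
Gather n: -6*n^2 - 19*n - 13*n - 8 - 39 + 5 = -6*n^2 - 32*n - 42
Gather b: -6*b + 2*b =-4*b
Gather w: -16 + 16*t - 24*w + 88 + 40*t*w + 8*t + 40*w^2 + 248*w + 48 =24*t + 40*w^2 + w*(40*t + 224) + 120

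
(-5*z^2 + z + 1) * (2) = -10*z^2 + 2*z + 2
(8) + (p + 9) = p + 17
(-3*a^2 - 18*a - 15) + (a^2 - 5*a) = -2*a^2 - 23*a - 15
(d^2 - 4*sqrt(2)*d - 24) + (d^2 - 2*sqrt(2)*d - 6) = 2*d^2 - 6*sqrt(2)*d - 30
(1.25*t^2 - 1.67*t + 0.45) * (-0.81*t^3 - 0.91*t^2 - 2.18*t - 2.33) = -1.0125*t^5 + 0.2152*t^4 - 1.5698*t^3 + 0.3186*t^2 + 2.9101*t - 1.0485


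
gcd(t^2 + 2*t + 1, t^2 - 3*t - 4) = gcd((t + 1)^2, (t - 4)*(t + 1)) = t + 1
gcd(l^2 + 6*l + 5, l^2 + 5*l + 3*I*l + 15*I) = l + 5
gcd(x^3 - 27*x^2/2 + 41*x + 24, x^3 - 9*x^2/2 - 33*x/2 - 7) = x + 1/2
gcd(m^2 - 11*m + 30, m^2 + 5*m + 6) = 1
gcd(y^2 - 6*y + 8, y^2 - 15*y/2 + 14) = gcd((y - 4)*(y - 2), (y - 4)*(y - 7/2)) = y - 4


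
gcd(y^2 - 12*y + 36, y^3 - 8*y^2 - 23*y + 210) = y - 6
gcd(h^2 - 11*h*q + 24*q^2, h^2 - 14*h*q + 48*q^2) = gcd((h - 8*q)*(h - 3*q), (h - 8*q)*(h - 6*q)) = -h + 8*q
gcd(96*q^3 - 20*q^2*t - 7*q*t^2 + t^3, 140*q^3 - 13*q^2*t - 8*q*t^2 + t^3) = 4*q + t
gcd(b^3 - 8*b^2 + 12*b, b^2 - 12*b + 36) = b - 6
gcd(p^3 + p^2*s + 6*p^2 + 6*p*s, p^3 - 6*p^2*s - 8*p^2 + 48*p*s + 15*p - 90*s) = 1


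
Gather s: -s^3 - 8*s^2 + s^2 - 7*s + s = -s^3 - 7*s^2 - 6*s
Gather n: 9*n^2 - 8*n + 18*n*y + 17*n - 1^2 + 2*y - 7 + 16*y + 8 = 9*n^2 + n*(18*y + 9) + 18*y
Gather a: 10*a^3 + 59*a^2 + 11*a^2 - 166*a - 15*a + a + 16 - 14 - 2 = 10*a^3 + 70*a^2 - 180*a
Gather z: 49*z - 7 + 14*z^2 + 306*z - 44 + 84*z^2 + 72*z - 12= 98*z^2 + 427*z - 63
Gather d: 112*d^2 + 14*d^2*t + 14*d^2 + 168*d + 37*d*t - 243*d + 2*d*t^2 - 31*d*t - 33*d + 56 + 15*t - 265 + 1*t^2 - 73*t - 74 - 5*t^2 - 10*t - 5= d^2*(14*t + 126) + d*(2*t^2 + 6*t - 108) - 4*t^2 - 68*t - 288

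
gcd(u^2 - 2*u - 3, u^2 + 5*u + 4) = u + 1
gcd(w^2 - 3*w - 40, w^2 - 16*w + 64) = w - 8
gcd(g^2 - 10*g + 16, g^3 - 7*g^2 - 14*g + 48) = g^2 - 10*g + 16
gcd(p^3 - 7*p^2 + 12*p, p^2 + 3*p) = p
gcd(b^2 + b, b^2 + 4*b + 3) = b + 1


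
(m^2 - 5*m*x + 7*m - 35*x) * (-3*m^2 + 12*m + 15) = -3*m^4 + 15*m^3*x - 9*m^3 + 45*m^2*x + 99*m^2 - 495*m*x + 105*m - 525*x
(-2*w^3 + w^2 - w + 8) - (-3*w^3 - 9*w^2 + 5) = w^3 + 10*w^2 - w + 3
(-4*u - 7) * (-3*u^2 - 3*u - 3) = 12*u^3 + 33*u^2 + 33*u + 21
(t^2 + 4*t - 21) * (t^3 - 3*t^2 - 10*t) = t^5 + t^4 - 43*t^3 + 23*t^2 + 210*t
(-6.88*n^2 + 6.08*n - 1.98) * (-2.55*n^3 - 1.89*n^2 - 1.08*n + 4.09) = 17.544*n^5 - 2.5008*n^4 + 0.988200000000001*n^3 - 30.9634*n^2 + 27.0056*n - 8.0982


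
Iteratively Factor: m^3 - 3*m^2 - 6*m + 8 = (m - 4)*(m^2 + m - 2) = (m - 4)*(m - 1)*(m + 2)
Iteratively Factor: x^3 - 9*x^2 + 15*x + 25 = (x - 5)*(x^2 - 4*x - 5) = (x - 5)*(x + 1)*(x - 5)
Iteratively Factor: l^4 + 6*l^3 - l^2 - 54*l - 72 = (l + 2)*(l^3 + 4*l^2 - 9*l - 36) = (l + 2)*(l + 3)*(l^2 + l - 12) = (l + 2)*(l + 3)*(l + 4)*(l - 3)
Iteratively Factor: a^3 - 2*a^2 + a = (a - 1)*(a^2 - a) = a*(a - 1)*(a - 1)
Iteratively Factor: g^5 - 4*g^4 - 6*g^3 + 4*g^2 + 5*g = (g - 1)*(g^4 - 3*g^3 - 9*g^2 - 5*g) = (g - 5)*(g - 1)*(g^3 + 2*g^2 + g) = (g - 5)*(g - 1)*(g + 1)*(g^2 + g) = (g - 5)*(g - 1)*(g + 1)^2*(g)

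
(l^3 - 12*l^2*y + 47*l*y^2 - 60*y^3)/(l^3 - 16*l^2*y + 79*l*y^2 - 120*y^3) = (-l + 4*y)/(-l + 8*y)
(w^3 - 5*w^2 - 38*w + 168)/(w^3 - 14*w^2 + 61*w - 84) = (w + 6)/(w - 3)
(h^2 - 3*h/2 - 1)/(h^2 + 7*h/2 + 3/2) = (h - 2)/(h + 3)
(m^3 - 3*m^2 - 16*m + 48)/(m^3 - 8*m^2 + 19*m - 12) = (m + 4)/(m - 1)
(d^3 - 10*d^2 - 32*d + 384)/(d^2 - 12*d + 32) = (d^2 - 2*d - 48)/(d - 4)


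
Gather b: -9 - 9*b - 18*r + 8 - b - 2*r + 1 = -10*b - 20*r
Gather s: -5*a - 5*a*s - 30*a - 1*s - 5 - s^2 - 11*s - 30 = -35*a - s^2 + s*(-5*a - 12) - 35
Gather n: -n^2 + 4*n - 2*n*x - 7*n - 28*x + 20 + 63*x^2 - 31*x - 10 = -n^2 + n*(-2*x - 3) + 63*x^2 - 59*x + 10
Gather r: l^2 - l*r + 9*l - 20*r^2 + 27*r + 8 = l^2 + 9*l - 20*r^2 + r*(27 - l) + 8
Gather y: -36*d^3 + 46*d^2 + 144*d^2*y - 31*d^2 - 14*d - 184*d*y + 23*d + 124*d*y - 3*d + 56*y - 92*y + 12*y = -36*d^3 + 15*d^2 + 6*d + y*(144*d^2 - 60*d - 24)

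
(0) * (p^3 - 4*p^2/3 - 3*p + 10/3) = 0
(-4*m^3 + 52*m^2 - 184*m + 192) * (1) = -4*m^3 + 52*m^2 - 184*m + 192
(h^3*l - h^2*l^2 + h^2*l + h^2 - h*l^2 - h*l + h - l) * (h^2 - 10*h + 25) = h^5*l - h^4*l^2 - 9*h^4*l + h^4 + 9*h^3*l^2 + 14*h^3*l - 9*h^3 - 15*h^2*l^2 + 34*h^2*l + 15*h^2 - 25*h*l^2 - 15*h*l + 25*h - 25*l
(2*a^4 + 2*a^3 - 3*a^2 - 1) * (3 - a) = -2*a^5 + 4*a^4 + 9*a^3 - 9*a^2 + a - 3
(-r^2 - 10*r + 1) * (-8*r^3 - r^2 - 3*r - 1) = 8*r^5 + 81*r^4 + 5*r^3 + 30*r^2 + 7*r - 1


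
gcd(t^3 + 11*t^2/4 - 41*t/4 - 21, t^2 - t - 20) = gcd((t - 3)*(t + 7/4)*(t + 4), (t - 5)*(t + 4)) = t + 4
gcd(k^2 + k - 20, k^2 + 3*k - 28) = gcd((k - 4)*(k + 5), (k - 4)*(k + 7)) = k - 4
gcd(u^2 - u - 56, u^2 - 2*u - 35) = 1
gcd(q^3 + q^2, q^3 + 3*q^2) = q^2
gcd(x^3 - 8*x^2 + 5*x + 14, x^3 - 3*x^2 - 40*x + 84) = x^2 - 9*x + 14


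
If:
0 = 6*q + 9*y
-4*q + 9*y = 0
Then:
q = 0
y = 0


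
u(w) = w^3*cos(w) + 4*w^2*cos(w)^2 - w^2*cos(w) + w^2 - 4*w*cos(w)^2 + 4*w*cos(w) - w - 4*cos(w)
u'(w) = -w^3*sin(w) - 8*w^2*sin(w)*cos(w) + w^2*sin(w) + 3*w^2*cos(w) + 8*w*sin(w)*cos(w) - 4*w*sin(w) + 8*w*cos(w)^2 - 2*w*cos(w) + 2*w + 4*sin(w) - 4*cos(w)^2 + 4*cos(w) - 1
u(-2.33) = 44.08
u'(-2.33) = -87.33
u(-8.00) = 167.14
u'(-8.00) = -737.69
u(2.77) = 2.68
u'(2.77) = 6.06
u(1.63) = 0.79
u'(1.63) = -1.93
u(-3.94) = 124.68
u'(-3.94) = 79.94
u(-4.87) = 5.87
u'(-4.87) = 126.76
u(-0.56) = -2.32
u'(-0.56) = -3.50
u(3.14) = 3.94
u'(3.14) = -0.86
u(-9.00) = 1163.32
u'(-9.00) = -944.20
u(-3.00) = 110.52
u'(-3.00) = -91.82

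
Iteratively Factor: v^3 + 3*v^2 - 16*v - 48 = (v + 3)*(v^2 - 16) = (v - 4)*(v + 3)*(v + 4)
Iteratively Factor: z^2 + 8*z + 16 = (z + 4)*(z + 4)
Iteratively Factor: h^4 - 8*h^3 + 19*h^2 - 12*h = (h - 1)*(h^3 - 7*h^2 + 12*h) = (h - 3)*(h - 1)*(h^2 - 4*h) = (h - 4)*(h - 3)*(h - 1)*(h)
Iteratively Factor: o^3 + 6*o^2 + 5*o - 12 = (o - 1)*(o^2 + 7*o + 12) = (o - 1)*(o + 3)*(o + 4)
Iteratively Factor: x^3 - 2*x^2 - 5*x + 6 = (x + 2)*(x^2 - 4*x + 3) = (x - 1)*(x + 2)*(x - 3)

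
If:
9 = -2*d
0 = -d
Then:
No Solution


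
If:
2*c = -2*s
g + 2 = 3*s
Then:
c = -s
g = 3*s - 2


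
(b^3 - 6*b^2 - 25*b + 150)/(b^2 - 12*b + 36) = (b^2 - 25)/(b - 6)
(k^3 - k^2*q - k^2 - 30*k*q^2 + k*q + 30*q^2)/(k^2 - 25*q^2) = (-k^2 + 6*k*q + k - 6*q)/(-k + 5*q)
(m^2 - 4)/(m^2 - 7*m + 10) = (m + 2)/(m - 5)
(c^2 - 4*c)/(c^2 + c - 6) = c*(c - 4)/(c^2 + c - 6)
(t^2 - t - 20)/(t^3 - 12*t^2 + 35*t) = (t + 4)/(t*(t - 7))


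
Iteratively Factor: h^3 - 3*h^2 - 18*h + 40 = (h - 2)*(h^2 - h - 20) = (h - 5)*(h - 2)*(h + 4)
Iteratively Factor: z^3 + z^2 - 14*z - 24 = (z + 3)*(z^2 - 2*z - 8) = (z + 2)*(z + 3)*(z - 4)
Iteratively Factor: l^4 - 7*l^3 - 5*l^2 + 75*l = (l - 5)*(l^3 - 2*l^2 - 15*l) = (l - 5)*(l + 3)*(l^2 - 5*l) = (l - 5)^2*(l + 3)*(l)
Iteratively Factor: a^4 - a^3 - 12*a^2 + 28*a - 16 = (a - 2)*(a^3 + a^2 - 10*a + 8) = (a - 2)*(a - 1)*(a^2 + 2*a - 8) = (a - 2)^2*(a - 1)*(a + 4)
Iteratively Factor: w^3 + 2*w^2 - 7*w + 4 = (w - 1)*(w^2 + 3*w - 4) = (w - 1)*(w + 4)*(w - 1)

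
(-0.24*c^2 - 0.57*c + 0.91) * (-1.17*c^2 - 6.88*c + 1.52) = 0.2808*c^4 + 2.3181*c^3 + 2.4921*c^2 - 7.1272*c + 1.3832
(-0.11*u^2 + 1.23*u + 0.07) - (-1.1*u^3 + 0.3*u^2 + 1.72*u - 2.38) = 1.1*u^3 - 0.41*u^2 - 0.49*u + 2.45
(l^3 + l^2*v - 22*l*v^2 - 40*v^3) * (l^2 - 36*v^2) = l^5 + l^4*v - 58*l^3*v^2 - 76*l^2*v^3 + 792*l*v^4 + 1440*v^5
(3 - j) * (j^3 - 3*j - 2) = -j^4 + 3*j^3 + 3*j^2 - 7*j - 6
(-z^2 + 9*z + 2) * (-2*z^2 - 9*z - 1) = 2*z^4 - 9*z^3 - 84*z^2 - 27*z - 2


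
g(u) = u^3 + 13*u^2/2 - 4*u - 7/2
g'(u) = 3*u^2 + 13*u - 4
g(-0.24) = -2.18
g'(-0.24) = -6.95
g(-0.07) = -3.19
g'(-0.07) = -4.90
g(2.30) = 33.85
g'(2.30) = 41.77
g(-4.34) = 54.54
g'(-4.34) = -3.91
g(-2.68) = 34.66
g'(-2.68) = -17.29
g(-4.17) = 53.70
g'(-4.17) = -6.04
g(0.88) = -1.30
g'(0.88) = 9.76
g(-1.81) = 19.10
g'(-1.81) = -17.70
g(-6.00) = 38.50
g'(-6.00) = 26.00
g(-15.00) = -1856.00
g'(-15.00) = 476.00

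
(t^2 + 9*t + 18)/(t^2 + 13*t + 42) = (t + 3)/(t + 7)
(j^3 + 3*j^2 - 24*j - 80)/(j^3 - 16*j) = (j^2 - j - 20)/(j*(j - 4))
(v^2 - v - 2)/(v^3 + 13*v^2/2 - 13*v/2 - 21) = 2*(v + 1)/(2*v^2 + 17*v + 21)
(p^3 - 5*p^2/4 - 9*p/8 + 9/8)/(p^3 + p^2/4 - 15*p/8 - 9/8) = (4*p - 3)/(4*p + 3)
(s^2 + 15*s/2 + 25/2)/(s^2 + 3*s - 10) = (s + 5/2)/(s - 2)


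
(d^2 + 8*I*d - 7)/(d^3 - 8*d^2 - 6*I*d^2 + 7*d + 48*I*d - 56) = (d + 7*I)/(d^2 - d*(8 + 7*I) + 56*I)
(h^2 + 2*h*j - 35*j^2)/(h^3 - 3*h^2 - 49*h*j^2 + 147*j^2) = (h - 5*j)/(h^2 - 7*h*j - 3*h + 21*j)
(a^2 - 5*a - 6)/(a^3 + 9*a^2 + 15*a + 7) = (a - 6)/(a^2 + 8*a + 7)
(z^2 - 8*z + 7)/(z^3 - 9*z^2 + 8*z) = (z - 7)/(z*(z - 8))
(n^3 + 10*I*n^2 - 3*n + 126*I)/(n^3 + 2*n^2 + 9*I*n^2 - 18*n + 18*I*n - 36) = (n^2 + 4*I*n + 21)/(n^2 + n*(2 + 3*I) + 6*I)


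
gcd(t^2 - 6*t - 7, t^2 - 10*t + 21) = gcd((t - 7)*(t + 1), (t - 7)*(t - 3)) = t - 7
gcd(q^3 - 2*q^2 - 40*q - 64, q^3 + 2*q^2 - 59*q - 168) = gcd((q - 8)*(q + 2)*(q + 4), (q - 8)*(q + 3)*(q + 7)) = q - 8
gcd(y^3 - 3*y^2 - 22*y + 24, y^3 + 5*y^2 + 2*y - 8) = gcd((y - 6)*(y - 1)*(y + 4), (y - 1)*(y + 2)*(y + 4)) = y^2 + 3*y - 4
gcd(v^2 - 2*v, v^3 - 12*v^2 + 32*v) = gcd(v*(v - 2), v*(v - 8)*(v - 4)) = v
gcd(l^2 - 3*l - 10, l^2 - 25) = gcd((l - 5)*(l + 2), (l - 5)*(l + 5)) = l - 5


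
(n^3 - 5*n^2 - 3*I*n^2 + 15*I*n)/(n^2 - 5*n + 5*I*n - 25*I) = n*(n - 3*I)/(n + 5*I)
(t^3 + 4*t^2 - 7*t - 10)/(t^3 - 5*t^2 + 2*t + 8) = (t + 5)/(t - 4)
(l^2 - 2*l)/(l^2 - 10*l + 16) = l/(l - 8)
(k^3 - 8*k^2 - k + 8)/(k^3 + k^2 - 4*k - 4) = (k^2 - 9*k + 8)/(k^2 - 4)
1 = 1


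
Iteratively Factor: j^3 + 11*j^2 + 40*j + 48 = (j + 4)*(j^2 + 7*j + 12) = (j + 3)*(j + 4)*(j + 4)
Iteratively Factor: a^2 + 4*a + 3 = (a + 3)*(a + 1)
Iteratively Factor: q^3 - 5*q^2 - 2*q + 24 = (q - 3)*(q^2 - 2*q - 8) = (q - 3)*(q + 2)*(q - 4)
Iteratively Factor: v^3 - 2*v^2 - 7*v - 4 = (v - 4)*(v^2 + 2*v + 1) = (v - 4)*(v + 1)*(v + 1)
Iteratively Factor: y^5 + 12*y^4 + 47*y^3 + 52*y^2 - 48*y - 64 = (y - 1)*(y^4 + 13*y^3 + 60*y^2 + 112*y + 64) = (y - 1)*(y + 4)*(y^3 + 9*y^2 + 24*y + 16) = (y - 1)*(y + 4)^2*(y^2 + 5*y + 4) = (y - 1)*(y + 4)^3*(y + 1)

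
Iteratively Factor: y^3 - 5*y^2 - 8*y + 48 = (y - 4)*(y^2 - y - 12) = (y - 4)^2*(y + 3)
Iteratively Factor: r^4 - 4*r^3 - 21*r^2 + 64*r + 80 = (r - 5)*(r^3 + r^2 - 16*r - 16) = (r - 5)*(r + 4)*(r^2 - 3*r - 4) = (r - 5)*(r - 4)*(r + 4)*(r + 1)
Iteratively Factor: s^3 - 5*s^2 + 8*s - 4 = (s - 2)*(s^2 - 3*s + 2) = (s - 2)^2*(s - 1)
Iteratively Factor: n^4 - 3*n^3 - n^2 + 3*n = (n - 3)*(n^3 - n) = (n - 3)*(n + 1)*(n^2 - n) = n*(n - 3)*(n + 1)*(n - 1)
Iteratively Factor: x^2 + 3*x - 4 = (x - 1)*(x + 4)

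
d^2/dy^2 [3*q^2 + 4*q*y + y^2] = 2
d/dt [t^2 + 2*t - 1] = 2*t + 2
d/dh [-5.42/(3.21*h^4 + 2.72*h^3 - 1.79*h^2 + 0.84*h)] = (69.5928*h^3 + 44.2272*h^2 - 19.4036*h + 4.5528)/(h^2*(3.21*h^3 + 2.72*h^2 - 1.79*h + 0.84)^2)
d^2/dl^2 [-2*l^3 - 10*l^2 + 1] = -12*l - 20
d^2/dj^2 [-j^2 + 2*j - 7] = -2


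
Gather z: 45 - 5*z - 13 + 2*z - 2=30 - 3*z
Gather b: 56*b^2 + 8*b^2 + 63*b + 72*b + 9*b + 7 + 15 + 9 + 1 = 64*b^2 + 144*b + 32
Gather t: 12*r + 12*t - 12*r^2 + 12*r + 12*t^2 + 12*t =-12*r^2 + 24*r + 12*t^2 + 24*t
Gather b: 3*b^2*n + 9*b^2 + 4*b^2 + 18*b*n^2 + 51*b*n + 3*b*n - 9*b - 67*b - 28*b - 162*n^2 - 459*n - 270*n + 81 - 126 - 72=b^2*(3*n + 13) + b*(18*n^2 + 54*n - 104) - 162*n^2 - 729*n - 117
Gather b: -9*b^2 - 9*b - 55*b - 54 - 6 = -9*b^2 - 64*b - 60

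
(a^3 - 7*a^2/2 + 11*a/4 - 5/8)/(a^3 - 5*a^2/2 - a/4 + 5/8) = (2*a - 1)/(2*a + 1)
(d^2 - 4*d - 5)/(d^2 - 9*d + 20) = (d + 1)/(d - 4)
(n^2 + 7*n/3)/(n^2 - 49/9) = 3*n/(3*n - 7)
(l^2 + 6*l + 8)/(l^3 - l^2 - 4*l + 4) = (l + 4)/(l^2 - 3*l + 2)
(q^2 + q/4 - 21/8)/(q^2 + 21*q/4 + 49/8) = (2*q - 3)/(2*q + 7)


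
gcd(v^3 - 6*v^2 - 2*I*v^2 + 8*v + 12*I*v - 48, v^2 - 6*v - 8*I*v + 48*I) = v - 6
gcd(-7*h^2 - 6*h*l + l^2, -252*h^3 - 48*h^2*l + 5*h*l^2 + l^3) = 7*h - l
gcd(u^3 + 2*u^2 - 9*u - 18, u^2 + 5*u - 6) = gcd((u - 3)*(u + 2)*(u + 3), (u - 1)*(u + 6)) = 1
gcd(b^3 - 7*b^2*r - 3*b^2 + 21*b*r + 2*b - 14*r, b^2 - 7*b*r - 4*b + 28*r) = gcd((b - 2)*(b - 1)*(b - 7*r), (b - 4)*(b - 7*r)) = -b + 7*r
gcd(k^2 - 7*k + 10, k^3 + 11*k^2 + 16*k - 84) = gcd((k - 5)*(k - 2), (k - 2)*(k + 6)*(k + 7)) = k - 2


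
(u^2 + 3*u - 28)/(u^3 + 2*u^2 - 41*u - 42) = (u - 4)/(u^2 - 5*u - 6)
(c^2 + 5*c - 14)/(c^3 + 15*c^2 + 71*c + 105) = (c - 2)/(c^2 + 8*c + 15)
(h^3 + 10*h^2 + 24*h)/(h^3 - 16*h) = (h + 6)/(h - 4)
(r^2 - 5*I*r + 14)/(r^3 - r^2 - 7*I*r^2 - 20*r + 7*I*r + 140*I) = (r + 2*I)/(r^2 - r - 20)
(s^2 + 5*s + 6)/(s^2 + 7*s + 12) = (s + 2)/(s + 4)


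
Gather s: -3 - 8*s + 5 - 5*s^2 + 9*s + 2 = -5*s^2 + s + 4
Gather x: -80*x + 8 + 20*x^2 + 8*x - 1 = 20*x^2 - 72*x + 7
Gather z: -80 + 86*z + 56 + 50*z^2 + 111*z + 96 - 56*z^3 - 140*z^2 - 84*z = -56*z^3 - 90*z^2 + 113*z + 72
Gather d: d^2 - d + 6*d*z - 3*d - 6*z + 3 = d^2 + d*(6*z - 4) - 6*z + 3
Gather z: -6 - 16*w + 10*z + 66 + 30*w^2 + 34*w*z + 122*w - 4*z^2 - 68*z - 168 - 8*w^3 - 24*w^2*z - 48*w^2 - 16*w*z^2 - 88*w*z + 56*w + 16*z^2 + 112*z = -8*w^3 - 18*w^2 + 162*w + z^2*(12 - 16*w) + z*(-24*w^2 - 54*w + 54) - 108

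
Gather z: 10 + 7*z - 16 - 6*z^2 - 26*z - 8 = -6*z^2 - 19*z - 14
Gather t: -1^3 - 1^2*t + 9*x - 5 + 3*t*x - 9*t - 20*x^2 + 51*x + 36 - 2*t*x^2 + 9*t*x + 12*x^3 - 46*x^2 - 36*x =t*(-2*x^2 + 12*x - 10) + 12*x^3 - 66*x^2 + 24*x + 30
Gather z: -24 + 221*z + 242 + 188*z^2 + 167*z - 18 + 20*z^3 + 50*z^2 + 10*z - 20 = 20*z^3 + 238*z^2 + 398*z + 180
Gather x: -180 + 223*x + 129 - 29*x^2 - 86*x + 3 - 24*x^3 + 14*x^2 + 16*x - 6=-24*x^3 - 15*x^2 + 153*x - 54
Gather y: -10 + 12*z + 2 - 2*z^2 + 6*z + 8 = -2*z^2 + 18*z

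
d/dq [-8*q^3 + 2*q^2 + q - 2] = -24*q^2 + 4*q + 1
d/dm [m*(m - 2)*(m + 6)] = 3*m^2 + 8*m - 12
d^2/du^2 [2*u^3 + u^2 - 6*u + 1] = 12*u + 2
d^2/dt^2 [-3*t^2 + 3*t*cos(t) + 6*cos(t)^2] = -3*t*cos(t) + 24*sin(t)^2 - 6*sin(t) - 18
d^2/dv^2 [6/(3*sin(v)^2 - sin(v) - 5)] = 6*(36*sin(v)^4 - 9*sin(v)^3 + 7*sin(v)^2 + 13*sin(v) - 32)/(-3*sin(v)^2 + sin(v) + 5)^3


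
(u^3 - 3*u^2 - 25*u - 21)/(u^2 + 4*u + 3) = u - 7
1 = 1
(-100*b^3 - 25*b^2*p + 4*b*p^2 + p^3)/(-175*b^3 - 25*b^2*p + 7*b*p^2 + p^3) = (4*b + p)/(7*b + p)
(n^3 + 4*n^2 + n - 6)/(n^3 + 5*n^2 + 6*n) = (n - 1)/n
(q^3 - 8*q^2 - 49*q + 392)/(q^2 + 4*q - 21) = (q^2 - 15*q + 56)/(q - 3)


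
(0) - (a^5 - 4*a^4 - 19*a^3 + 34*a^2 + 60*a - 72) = -a^5 + 4*a^4 + 19*a^3 - 34*a^2 - 60*a + 72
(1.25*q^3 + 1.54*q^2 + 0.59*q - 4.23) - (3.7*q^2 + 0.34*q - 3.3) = 1.25*q^3 - 2.16*q^2 + 0.25*q - 0.930000000000001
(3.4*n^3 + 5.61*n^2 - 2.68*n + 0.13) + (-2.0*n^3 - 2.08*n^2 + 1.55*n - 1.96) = 1.4*n^3 + 3.53*n^2 - 1.13*n - 1.83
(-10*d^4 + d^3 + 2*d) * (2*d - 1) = -20*d^5 + 12*d^4 - d^3 + 4*d^2 - 2*d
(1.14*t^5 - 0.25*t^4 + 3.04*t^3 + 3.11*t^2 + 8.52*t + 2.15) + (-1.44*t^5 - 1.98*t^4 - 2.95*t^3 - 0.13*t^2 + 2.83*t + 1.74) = -0.3*t^5 - 2.23*t^4 + 0.0899999999999999*t^3 + 2.98*t^2 + 11.35*t + 3.89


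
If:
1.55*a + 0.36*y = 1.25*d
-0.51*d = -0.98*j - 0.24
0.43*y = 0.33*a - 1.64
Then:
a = 1.3030303030303*y + 4.96969696969697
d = 1.90375757575758*y + 6.16242424242424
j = 0.990730983302412*y + 2.96207792207792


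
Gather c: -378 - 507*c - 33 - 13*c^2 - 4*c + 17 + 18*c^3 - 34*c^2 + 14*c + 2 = 18*c^3 - 47*c^2 - 497*c - 392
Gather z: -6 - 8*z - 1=-8*z - 7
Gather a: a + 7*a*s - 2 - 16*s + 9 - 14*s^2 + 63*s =a*(7*s + 1) - 14*s^2 + 47*s + 7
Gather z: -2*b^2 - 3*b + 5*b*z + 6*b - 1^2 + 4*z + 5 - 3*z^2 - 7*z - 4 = -2*b^2 + 3*b - 3*z^2 + z*(5*b - 3)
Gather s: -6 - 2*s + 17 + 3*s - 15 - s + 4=0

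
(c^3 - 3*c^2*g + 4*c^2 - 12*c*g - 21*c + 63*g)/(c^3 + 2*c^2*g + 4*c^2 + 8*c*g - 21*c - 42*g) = (c - 3*g)/(c + 2*g)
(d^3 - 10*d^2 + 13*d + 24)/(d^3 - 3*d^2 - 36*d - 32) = (d - 3)/(d + 4)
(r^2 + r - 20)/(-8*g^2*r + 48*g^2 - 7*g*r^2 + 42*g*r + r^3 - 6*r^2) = (-r^2 - r + 20)/(8*g^2*r - 48*g^2 + 7*g*r^2 - 42*g*r - r^3 + 6*r^2)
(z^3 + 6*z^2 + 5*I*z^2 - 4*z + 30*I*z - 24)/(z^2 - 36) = (z^2 + 5*I*z - 4)/(z - 6)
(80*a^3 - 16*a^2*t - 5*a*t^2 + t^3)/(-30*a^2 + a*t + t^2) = (-16*a^2 + t^2)/(6*a + t)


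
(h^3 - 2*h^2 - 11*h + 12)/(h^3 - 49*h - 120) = (h^2 - 5*h + 4)/(h^2 - 3*h - 40)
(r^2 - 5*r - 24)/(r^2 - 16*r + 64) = (r + 3)/(r - 8)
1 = 1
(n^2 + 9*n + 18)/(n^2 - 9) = (n + 6)/(n - 3)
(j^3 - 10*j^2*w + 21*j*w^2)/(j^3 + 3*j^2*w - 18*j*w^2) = (j - 7*w)/(j + 6*w)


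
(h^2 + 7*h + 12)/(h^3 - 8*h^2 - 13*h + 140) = (h + 3)/(h^2 - 12*h + 35)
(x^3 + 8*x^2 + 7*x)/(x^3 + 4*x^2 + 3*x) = (x + 7)/(x + 3)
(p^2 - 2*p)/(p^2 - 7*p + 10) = p/(p - 5)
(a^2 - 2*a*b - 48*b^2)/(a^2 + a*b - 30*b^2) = (a - 8*b)/(a - 5*b)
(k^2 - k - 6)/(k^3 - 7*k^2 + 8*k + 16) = (k^2 - k - 6)/(k^3 - 7*k^2 + 8*k + 16)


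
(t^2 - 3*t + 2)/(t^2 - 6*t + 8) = (t - 1)/(t - 4)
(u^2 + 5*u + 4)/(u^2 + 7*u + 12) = (u + 1)/(u + 3)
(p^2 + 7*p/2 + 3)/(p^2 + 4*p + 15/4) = 2*(p + 2)/(2*p + 5)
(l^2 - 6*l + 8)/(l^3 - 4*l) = (l - 4)/(l*(l + 2))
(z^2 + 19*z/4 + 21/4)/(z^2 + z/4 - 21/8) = 2*(z + 3)/(2*z - 3)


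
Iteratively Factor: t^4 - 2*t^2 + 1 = (t + 1)*(t^3 - t^2 - t + 1) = (t + 1)^2*(t^2 - 2*t + 1) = (t - 1)*(t + 1)^2*(t - 1)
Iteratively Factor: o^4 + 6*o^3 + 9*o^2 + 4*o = (o)*(o^3 + 6*o^2 + 9*o + 4) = o*(o + 1)*(o^2 + 5*o + 4) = o*(o + 1)*(o + 4)*(o + 1)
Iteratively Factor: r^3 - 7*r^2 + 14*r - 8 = (r - 1)*(r^2 - 6*r + 8) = (r - 4)*(r - 1)*(r - 2)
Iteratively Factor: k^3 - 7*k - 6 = (k - 3)*(k^2 + 3*k + 2) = (k - 3)*(k + 2)*(k + 1)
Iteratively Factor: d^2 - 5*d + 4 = (d - 1)*(d - 4)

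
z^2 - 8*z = z*(z - 8)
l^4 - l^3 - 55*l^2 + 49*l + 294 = (l - 7)*(l - 3)*(l + 2)*(l + 7)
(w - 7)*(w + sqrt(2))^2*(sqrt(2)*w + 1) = sqrt(2)*w^4 - 7*sqrt(2)*w^3 + 5*w^3 - 35*w^2 + 4*sqrt(2)*w^2 - 28*sqrt(2)*w + 2*w - 14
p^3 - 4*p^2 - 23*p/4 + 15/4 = (p - 5)*(p - 1/2)*(p + 3/2)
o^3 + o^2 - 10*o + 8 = (o - 2)*(o - 1)*(o + 4)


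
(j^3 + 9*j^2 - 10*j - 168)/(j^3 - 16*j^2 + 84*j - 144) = (j^2 + 13*j + 42)/(j^2 - 12*j + 36)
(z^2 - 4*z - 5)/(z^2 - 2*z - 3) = (z - 5)/(z - 3)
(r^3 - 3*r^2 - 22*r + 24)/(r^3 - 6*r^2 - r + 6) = (r + 4)/(r + 1)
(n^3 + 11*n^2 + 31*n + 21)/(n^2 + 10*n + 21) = n + 1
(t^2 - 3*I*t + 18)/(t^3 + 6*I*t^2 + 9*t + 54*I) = (t - 6*I)/(t^2 + 3*I*t + 18)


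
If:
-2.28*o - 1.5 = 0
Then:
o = -0.66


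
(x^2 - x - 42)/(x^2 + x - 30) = (x - 7)/(x - 5)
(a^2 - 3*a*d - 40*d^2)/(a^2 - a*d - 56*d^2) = (a + 5*d)/(a + 7*d)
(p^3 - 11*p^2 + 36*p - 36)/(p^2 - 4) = (p^2 - 9*p + 18)/(p + 2)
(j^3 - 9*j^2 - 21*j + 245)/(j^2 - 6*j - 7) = (j^2 - 2*j - 35)/(j + 1)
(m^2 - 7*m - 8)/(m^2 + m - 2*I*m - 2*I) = (m - 8)/(m - 2*I)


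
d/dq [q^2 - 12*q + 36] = 2*q - 12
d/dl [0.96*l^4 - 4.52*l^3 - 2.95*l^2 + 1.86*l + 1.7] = 3.84*l^3 - 13.56*l^2 - 5.9*l + 1.86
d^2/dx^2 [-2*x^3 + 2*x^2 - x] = 4 - 12*x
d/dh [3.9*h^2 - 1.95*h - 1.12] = 7.8*h - 1.95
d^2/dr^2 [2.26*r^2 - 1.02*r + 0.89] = 4.52000000000000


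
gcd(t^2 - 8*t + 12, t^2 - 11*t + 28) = 1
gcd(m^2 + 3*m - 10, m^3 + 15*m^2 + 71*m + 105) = m + 5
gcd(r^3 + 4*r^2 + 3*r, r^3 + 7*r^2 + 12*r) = r^2 + 3*r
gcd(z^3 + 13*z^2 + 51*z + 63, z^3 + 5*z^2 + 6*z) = z + 3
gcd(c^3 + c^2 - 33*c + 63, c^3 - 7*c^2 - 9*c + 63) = c - 3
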